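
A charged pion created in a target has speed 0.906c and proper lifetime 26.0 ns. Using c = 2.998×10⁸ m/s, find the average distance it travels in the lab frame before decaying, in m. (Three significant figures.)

Lorentz factor: γ = (1 − 0.820836)^(−1/2) = 2.3625.
Lab-frame lifetime: Δt = γτ = 2.3625 × 26.0 ns = 61.425 ns.
Distance: d = vΔt = 0.906 × 2.998×10⁸ m/s × 6.1425×10^-8 s = 16.7 m.

16.7 m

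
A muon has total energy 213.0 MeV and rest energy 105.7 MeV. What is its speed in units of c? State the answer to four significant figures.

Total energy E = γmc² gives γ = 213.0/105.7 = 2.0151.
Hence β = √(1 − 1/γ²) = √(1 − 0.246267) = √0.753733 = 0.8682.

0.8682c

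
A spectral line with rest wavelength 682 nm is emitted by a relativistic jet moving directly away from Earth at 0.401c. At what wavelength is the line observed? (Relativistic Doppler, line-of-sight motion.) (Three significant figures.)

Relativistic Doppler for wavelength: λ_obs = λ_src · √((1+β)/(1−β)).
With β = 0.401: factor = √(1.401/0.599) = 1.5293.
λ_obs = 682 × 1.5293 = 1040 nm.

1040 nm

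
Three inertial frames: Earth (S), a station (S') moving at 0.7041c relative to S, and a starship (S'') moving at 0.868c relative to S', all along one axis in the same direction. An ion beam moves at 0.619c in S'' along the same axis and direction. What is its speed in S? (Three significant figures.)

First combine the ion beam and starship (S''→S'): u₁ = (0.619 + 0.868)/(1 + 0.619×0.868) = 1.487/1.537292 = 0.96729.
Then combine with the station (S'→S): u = (0.96729 + 0.7041)/(1 + 0.96729×0.7041) = 1.67139/1.681068889 = 0.99424.

0.994c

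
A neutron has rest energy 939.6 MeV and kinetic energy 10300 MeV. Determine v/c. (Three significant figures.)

K = (γ−1)mc², so γ = 1 + 10300/939.6 = 11.962.
Then v/c = √(1 − γ⁻²) = √(1 − 0.00698864) = √0.99301136 = 0.996.

0.996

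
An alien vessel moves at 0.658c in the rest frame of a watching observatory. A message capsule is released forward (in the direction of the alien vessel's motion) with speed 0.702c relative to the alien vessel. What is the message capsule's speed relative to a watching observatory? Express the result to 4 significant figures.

0.9303c

Relativistic velocity addition: u = (u' + v)/(1 + u'v/c²), with u' = 0.702c and v = 0.658c.
Numerator: 0.702 + 0.658 = 1.36. Denominator: 1 + (0.702)(0.658) = 1.461916.
u = 1.36/1.461916 = 0.93029, so the speed is 0.9303c.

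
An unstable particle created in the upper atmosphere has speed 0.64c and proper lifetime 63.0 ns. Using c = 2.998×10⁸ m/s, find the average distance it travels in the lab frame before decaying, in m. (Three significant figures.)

With β = 0.64, γ = 1/√(1 − 0.64²) = 1/√0.5904 = 1.3014.
Lab-frame lifetime: Δt = γτ = 1.3014 × 63.0 ns = 81.988 ns.
Distance: d = vΔt = 0.64 × 2.998×10⁸ m/s × 8.1988×10^-8 s = 15.7 m.

15.7 m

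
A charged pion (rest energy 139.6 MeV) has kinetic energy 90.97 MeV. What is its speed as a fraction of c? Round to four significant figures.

γ = 1 + K/(mc²) = 1 + 90.97/139.6 = 1.6516.
β = √(1 − 1/γ²) = √(1 − 0.366598) = √0.633402 = 0.7959.

0.7959c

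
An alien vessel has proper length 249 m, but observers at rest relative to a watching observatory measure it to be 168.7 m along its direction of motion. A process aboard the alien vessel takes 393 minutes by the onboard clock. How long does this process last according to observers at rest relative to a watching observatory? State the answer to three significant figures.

580 minutes

Length contraction gives γ = L₀/L = 249/168.7 = 1.47599.
Δt = γΔτ = 1.47599 × 393 = 580 minutes.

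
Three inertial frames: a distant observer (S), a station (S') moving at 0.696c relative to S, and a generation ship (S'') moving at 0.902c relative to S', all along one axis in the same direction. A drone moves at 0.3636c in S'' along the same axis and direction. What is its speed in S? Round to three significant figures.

0.991c

Compose velocities in two stages. Stage 1 (into S'): u₁ = (0.3636+0.902)/(1+0.3636×0.902) = 0.95304.
Stage 2 (into S): u = (0.95304+0.696)/(1+0.95304×0.696) = 0.99142, so the speed is 0.991c.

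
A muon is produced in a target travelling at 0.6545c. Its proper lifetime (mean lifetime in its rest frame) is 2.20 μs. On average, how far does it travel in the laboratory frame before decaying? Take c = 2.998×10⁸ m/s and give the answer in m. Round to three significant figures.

Lorentz factor: γ = (1 − 0.42837025)^(−1/2) = 1.3226.
Lab-frame lifetime: Δt = γτ = 1.3226 × 2.20 μs = 2.9097 μs.
Distance: d = vΔt = 0.6545 × 2.998×10⁸ m/s × 2.9097×10^-6 s = 571 m.

571 m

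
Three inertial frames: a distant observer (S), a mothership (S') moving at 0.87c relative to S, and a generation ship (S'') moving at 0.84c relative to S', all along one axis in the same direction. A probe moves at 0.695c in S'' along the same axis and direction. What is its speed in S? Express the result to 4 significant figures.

Apply u = (u'+v)/(1+u'v) twice. Probe in the mothership frame: (0.695+0.84)/(1+0.695·0.84) = 1.535/1.5838 = 0.96919c.
That velocity, transformed to the rest frame of a distant observer: (0.96919+0.87)/(1+0.96919·0.87) = 1.83919/1.8431953 = 0.99783c.

0.9978c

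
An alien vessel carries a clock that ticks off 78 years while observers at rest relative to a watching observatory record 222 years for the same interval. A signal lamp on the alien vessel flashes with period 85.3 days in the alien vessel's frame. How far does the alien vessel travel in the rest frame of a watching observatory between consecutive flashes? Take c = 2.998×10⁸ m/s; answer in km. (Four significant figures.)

The time-dilation ratio gives γ = 222/78 = 2.84615.
β = √(1 − 1/γ²) = 0.93624. Lab-frame period = γτ = 2.84615×85.3 days = 242.78 days. Distance = βc × γτ = 0.93624 × 2.998×10⁸ m/s × 20976192 s = 5.8877×10^15 m = 5.888×10^12 km.

5.888×10^12 km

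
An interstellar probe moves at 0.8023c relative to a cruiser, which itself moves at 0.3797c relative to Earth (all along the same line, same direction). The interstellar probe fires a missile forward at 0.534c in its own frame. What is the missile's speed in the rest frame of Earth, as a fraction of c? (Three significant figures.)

0.970c

Compose velocities in two stages. Stage 1 (into S'): u₁ = (0.534+0.8023)/(1+0.534×0.8023) = 0.9355.
Stage 2 (into S): u = (0.9355+0.3797)/(1+0.9355×0.3797) = 0.97048, so the speed is 0.970c.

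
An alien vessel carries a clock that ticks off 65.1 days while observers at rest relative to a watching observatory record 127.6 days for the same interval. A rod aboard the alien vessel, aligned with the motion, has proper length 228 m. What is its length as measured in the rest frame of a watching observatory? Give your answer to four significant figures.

γ = Δt/Δτ = 127.6/65.1 = 1.96006.
L = L₀/γ = 228/1.96006 = 116.3 m.

116.3 m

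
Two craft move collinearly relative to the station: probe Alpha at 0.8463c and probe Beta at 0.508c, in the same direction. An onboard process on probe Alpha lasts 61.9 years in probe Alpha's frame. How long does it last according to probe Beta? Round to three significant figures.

76.9 years

Speed of probe Alpha in probe Beta's frame: u = (v_A − v_B)/(1 − v_A v_B/c²) = (0.8463 − 0.508)/(1 − 0.8463×0.508) = 0.3383/0.5700796 = 0.59343; |u| = 0.59343c.
γ for this relative speed: γ = 1/√(1 − 0.352159) = 1.2424.
Probe Alpha's interval is proper; time dilation gives Δt_B = γΔτ = 1.2424 × 61.9 years = 76.9 years.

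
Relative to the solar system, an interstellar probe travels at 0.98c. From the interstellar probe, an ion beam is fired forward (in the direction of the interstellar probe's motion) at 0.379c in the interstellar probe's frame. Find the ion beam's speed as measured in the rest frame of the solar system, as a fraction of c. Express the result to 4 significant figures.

In units of c, u = (u' + v)/(1 + u'v) with u' = 0.379 and v = 0.98.
Numerator: 0.379 + 0.98 = 1.359. Denominator: 1 + (0.379)(0.98) = 1.37142.
u = 1.359/1.37142 = 0.99094, so the speed is 0.9909c.

0.9909c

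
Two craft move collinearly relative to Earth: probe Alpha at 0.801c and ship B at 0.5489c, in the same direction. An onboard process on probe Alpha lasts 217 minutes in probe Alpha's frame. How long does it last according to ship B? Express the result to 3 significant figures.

243 minutes

Transform probe Alpha's velocity into ship B's frame: (0.801 − 0.5489)/(1 − 0.801·0.5489) = 0.2521/0.5603311, so the relative speed is 0.44991c.
γ for this relative speed: γ = 1/√(1 − 0.202419) = 1.1197.
The clock on probe Alpha records proper time, so ship B measures Δt = γΔτ = 1.1197 × 217 = 243 minutes.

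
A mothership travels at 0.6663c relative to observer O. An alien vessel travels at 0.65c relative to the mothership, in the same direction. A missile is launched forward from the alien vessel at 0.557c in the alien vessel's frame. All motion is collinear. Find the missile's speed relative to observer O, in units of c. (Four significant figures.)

0.9761c

First combine the missile and alien vessel (S''→S'): u₁ = (0.557 + 0.65)/(1 + 0.557×0.65) = 1.207/1.36205 = 0.88616.
Then combine with the mothership (S'→S): u = (0.88616 + 0.6663)/(1 + 0.88616×0.6663) = 1.55246/1.590448408 = 0.97611.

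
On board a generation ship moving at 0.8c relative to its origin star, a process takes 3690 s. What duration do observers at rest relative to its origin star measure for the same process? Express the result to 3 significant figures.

6150 s

γ = 1/√(1 − β²) = 1/√(1 − 0.64) = 1/√0.36 = 1/0.6 = 1.6667.
The onboard clock measures proper time, so the interval in the rest frame of its origin star is dilated: Δt = γ·Δτ = 1.6667 × 3690 s = 6150 s.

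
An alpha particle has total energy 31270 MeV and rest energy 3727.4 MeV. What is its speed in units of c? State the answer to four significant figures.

0.9929c

Total energy E = γmc² gives γ = 31270/3727.4 = 8.3892.
Hence β = √(1 − 1/γ²) = √(1 − 0.0142088) = √0.9857912 = 0.9929.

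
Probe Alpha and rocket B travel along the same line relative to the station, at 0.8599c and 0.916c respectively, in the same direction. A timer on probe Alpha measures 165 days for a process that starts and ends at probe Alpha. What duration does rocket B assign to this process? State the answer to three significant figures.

171 days

Transform probe Alpha's velocity into rocket B's frame: (0.8599 − 0.916)/(1 − 0.8599·0.916) = −0.0561/0.2123316, so the relative speed is 0.26421c.
γ for this relative speed: γ = 1/√(1 − 0.0698069) = 1.0368.
The clock on probe Alpha records proper time, so rocket B measures Δt = γΔτ = 1.0368 × 165 = 171 days.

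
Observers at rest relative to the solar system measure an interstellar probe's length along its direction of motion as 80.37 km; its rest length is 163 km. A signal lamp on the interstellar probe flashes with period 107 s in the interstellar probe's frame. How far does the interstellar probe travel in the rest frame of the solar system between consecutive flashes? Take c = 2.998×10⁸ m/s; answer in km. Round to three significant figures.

5.66×10^7 km

γ = L₀/L = 163/80.37 = 2.02812.
β = √(1 − 1/γ²) = 0.86999. Lab-frame period = γτ = 2.02812×107 s = 217.01 s. Distance = βc × γτ = 0.86999 × 2.998×10⁸ m/s × 217.01 s = 5.6601×10^10 m = 5.66×10^7 km.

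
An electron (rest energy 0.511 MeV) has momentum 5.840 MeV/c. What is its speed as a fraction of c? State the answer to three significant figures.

pc/(mc²) = 5.840/0.511 = 11.429 = βγ = β/√(1−β²).
So β² = x²/(1 + x²) with x = 11.429: x² = 130.622, β² = 130.622/131.622 = 0.992402, β = 0.996.

0.996c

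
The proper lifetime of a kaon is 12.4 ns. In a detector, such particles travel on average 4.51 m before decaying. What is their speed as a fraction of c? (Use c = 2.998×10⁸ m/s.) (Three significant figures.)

0.772c

d = βγcτ ⇒ βγ = d/(cτ) = 4.510 m / (3.71752 m) = 1.2132.
β = (βγ)/√(1+(βγ)²) = 1.2132/√2.47185 = 0.772.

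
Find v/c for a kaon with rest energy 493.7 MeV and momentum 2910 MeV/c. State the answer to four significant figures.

pc/(mc²) = 2910/493.7 = 5.8943 = βγ = β/√(1−β²).
So β² = x²/(1 + x²) with x = 5.8943: x² = 34.7428, β² = 34.7428/35.7428 = 0.972022, β = 0.9859.

0.9859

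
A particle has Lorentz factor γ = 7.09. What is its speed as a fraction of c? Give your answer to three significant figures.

β = √(1 − 1/γ²) = √(1 − 1/50.2681) = √0.980107 = 0.990.

0.990c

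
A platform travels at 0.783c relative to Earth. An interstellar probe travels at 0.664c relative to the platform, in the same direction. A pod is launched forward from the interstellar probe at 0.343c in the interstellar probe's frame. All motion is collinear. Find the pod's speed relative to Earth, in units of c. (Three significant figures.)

0.976c

Apply u = (u'+v)/(1+u'v) twice. Pod in the platform frame: (0.343+0.664)/(1+0.343·0.664) = 1.007/1.227752 = 0.8202c.
That velocity, transformed to the rest frame of Earth: (0.8202+0.783)/(1+0.8202·0.783) = 1.6032/1.6422166 = 0.97624c.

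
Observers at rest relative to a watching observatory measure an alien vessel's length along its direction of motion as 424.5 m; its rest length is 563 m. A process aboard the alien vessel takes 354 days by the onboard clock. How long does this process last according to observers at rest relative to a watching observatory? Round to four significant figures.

γ = L₀/L = 563/424.5 = 1.32627.
The same γ dilates the second interval: 1.32627 × 354 days = 469.5 days.

469.5 days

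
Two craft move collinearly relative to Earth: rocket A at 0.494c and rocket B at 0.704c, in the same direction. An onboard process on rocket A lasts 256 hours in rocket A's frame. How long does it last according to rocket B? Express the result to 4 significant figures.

270.4 hours

Transform rocket A's velocity into rocket B's frame: (0.494 − 0.704)/(1 − 0.494·0.704) = −0.21/0.652224, so the relative speed is 0.32198c.
γ for this relative speed: γ = 1/√(1 − 0.103671) = 1.0562.
Rocket A's interval is proper; time dilation gives Δt_B = γΔτ = 1.0562 × 256 hours = 270.4 hours.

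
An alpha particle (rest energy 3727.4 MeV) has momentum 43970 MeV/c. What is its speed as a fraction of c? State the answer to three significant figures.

pc/(mc²) = 43970/3727.4 = 11.796 = βγ = β/√(1−β²).
So β² = x²/(1 + x²) with x = 11.796: x² = 139.146, β² = 139.146/140.146 = 0.992865, β = 0.996.

0.996c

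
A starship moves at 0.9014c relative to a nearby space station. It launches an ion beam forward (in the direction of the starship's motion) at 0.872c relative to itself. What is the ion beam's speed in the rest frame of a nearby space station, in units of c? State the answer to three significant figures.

0.993c

Relativistic velocity addition: u = (u' + v)/(1 + u'v/c²), with u' = 0.872c and v = 0.9014c.
Numerator: 0.872 + 0.9014 = 1.7734. Denominator: 1 + (0.872)(0.9014) = 1.7860208.
u = 1.7734/1.7860208 = 0.99293, so the speed is 0.993c.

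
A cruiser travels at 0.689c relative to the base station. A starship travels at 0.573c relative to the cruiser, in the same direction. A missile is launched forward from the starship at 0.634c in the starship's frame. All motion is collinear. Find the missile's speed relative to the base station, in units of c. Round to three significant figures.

0.978c

First combine the missile and starship (S''→S'): u₁ = (0.634 + 0.573)/(1 + 0.634×0.573) = 1.207/1.363282 = 0.88536.
Then combine with the cruiser (S'→S): u = (0.88536 + 0.689)/(1 + 0.88536×0.689) = 1.57436/1.61001304 = 0.97786.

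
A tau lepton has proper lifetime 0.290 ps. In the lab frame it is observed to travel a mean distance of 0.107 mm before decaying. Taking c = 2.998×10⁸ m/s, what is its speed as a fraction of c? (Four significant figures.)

0.7761c

Lab distance = (lab lifetime)·v = γτ·βc, so βγ = d/(cτ) = 1.070×10^-4/(2.998×10⁸ × 2.900×10^-13) = 1.2307.
With βγ = 1.2307: γ² = 1 + (βγ)² = 2.51462, and β = (βγ)/γ = 1.2307/1.58576 = 0.7761.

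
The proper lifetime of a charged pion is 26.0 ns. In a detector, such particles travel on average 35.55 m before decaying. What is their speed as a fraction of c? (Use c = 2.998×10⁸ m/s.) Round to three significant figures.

0.977c

d = βγcτ ⇒ βγ = d/(cτ) = 35.55 m / (7.7948 m) = 4.5607.
β = (βγ)/√(1+(βγ)²) = 4.5607/√21.8 = 0.977.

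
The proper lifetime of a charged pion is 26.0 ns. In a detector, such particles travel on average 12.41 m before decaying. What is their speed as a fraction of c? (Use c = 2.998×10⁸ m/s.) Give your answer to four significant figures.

d = βγcτ ⇒ βγ = d/(cτ) = 12.41 m / (7.7948 m) = 1.5921.
β = (βγ)/√(1+(βγ)²) = 1.5921/√3.53478 = 0.8468.

0.8468c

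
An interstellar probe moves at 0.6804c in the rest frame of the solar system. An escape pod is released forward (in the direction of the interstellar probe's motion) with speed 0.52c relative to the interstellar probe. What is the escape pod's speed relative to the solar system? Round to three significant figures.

0.887c

Relativistic velocity addition: u = (u' + v)/(1 + u'v/c²), with u' = 0.52c and v = 0.6804c.
Numerator: 0.52 + 0.6804 = 1.2004. Denominator: 1 + (0.52)(0.6804) = 1.353808.
u = 1.2004/1.353808 = 0.88668, so the speed is 0.887c.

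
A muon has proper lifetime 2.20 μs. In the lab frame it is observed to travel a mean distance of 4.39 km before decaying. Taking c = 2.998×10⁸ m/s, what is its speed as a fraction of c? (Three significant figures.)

Lab distance = (lab lifetime)·v = γτ·βc, so βγ = d/(cτ) = 4390/(2.998×10⁸ × 2.200×10^-6) = 6.656.
With βγ = 6.656: γ² = 1 + (βγ)² = 45.3023, and β = (βγ)/γ = 6.656/6.7307 = 0.989.

0.989c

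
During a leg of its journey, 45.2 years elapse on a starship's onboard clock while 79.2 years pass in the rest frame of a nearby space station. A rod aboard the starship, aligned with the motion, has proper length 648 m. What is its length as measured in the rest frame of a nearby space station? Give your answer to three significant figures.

370 m

From Δt = γΔτ: γ = 79.2/45.2 = 1.75221.
L = L₀/γ = 648/1.75221 = 370 m.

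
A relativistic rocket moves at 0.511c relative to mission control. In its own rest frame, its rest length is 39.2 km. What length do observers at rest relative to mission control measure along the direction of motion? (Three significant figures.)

γ = 1/√(1 − β²) = 1/√(1 − 0.261121) = 1/√0.738879 = 1/0.859581 = 1.1634.
Along the direction of motion the measured length is L₀/γ = 39.2/1.1634 = 33.7 km.

33.7 km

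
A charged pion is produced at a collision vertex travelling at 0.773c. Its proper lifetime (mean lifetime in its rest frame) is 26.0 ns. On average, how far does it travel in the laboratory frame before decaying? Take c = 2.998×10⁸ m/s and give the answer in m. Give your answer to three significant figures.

Lorentz factor: γ = (1 − 0.597529)^(−1/2) = 1.5763.
Lab-frame lifetime: Δt = γτ = 1.5763 × 26.0 ns = 40.984 ns.
Distance: d = vΔt = 0.773 × 2.998×10⁸ m/s × 4.0984×10^-8 s = 9.50 m.

9.50 m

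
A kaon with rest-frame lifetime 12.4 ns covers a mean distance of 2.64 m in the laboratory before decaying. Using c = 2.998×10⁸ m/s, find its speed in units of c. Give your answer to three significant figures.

d = βγcτ ⇒ βγ = d/(cτ) = 2.640 m / (3.71752 m) = 0.71015.
β = (βγ)/√(1+(βγ)²) = 0.71015/√1.504313 = 0.579.

0.579c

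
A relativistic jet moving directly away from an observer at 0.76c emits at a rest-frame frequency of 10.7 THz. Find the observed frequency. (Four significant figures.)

3.951 THz

Relativistic Doppler (source moving away): f_obs = f_src · √((1−β)/(1+β)).
With β = 0.76: factor = √(0.24/1.76) = 0.36927.
f_obs = 10.7 × 0.36927 = 3.951 THz.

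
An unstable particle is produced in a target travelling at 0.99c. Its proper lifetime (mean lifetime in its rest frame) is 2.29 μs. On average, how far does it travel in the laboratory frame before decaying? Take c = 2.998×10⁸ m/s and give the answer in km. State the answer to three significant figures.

Lorentz factor: γ = (1 − 0.9801)^(−1/2) = 7.0888.
Lab-frame lifetime: Δt = γτ = 7.0888 × 2.29 μs = 16.233 μs.
Distance: d = vΔt = 0.99 × 2.998×10⁸ m/s × 1.6233×10^-5 s = 4820 m = 4.82 km.

4.82 km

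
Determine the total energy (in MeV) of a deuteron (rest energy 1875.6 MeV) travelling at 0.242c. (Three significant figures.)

1930 MeV

With β = 0.242, γ = 1/√(1 − 0.242²) = 1/√0.941436 = 1.0306.
Total energy: E = γmc² = 1.0306 × 1875.6 MeV = 1930 MeV.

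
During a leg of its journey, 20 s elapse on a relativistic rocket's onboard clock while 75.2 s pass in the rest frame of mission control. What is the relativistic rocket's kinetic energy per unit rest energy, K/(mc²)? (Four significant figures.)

2.760

From Δt = γΔτ: γ = 75.2/20 = 3.76.
Since K = (γ−1)mc², K/(mc²) = 3.76 − 1 = 2.760.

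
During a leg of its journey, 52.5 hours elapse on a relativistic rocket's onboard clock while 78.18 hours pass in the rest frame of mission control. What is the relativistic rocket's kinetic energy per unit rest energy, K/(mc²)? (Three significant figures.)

γ = Δt/Δτ = 78.18/52.5 = 1.48914.
Since K = (γ−1)mc², K/(mc²) = 1.48914 − 1 = 0.489.

0.489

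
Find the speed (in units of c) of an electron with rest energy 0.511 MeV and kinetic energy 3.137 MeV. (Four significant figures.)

0.9901c

K = (γ−1)mc², so γ = 1 + 3.137/0.511 = 7.1389.
Then v/c = √(1 − γ⁻²) = √(1 − 0.0196217) = √0.9803783 = 0.9901.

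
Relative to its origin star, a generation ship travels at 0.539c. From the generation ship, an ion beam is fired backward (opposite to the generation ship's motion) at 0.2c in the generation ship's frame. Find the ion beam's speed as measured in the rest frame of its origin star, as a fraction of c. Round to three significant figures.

In units of c, u = (u' + v)/(1 + u'v) with u' = −0.2 and v = 0.539.
Numerator: −0.2 + 0.539 = 0.339. Denominator: 1 + (−0.2)(0.539) = 0.8922.
u = 0.339/0.8922 = 0.37996, so the speed is 0.380c.

0.380c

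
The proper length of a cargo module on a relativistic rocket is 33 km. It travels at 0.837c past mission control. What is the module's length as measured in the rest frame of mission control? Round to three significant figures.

18.1 km

γ = 1/√(1 − β²) = 1/√(1 − 0.700569) = 1/√0.299431 = 1/0.547203 = 1.8275.
Length contraction: L = L₀/γ = 33/1.8275 = 18.1 km.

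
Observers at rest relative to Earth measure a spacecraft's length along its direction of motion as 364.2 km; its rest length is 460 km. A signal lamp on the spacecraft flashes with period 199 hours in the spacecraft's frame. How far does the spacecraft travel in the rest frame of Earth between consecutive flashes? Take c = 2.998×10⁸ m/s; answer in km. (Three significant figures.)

1.66×10^11 km

γ = L₀/L = 460/364.2 = 1.26304.
β = √(1 − 1/γ²) = 0.61086. Lab-frame period = γτ = 1.26304×199 hours = 251.34 hours. Distance = βc × γτ = 0.61086 × 2.998×10⁸ m/s × 904824 s = 1.6571×10^14 m = 1.66×10^11 km.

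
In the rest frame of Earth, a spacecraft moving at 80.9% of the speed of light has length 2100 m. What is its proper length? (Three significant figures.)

3570 m

With β = 0.809, γ = 1/√(1 − 0.809²) = 1/√0.345519 = 1.7012.
Proper length: L₀ = γ·L = 1.7012 × 2100 = 3570 m.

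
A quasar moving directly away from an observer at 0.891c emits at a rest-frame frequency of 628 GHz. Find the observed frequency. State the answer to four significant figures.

Relativistic Doppler (source moving away): f_obs = f_src · √((1−β)/(1+β)).
With β = 0.891: factor = √(0.109/1.891) = 0.24009.
f_obs = 628 × 0.24009 = 150.8 GHz.

150.8 GHz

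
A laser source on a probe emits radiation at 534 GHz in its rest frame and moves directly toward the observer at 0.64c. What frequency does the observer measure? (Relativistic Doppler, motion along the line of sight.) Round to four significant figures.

1140 GHz

Relativistic Doppler (source moving toward): f_obs = f_src · √((1+β)/(1−β)).
With β = 0.64: factor = √(1.64/0.36) = 2.1344.
f_obs = 534 × 2.1344 = 1140 GHz.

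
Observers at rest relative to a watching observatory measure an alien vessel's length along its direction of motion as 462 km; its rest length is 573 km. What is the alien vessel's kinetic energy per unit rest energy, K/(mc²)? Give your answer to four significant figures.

Length contraction gives γ = L₀/L = 573/462 = 1.24026.
Since K = (γ−1)mc², K/(mc²) = 1.24026 − 1 = 0.2403.

0.2403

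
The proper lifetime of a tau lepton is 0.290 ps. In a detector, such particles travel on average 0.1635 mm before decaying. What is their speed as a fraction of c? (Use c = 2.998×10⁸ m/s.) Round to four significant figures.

Lab distance = (lab lifetime)·v = γτ·βc, so βγ = d/(cτ) = 1.635×10^-4/(2.998×10⁸ × 2.900×10^-13) = 1.8806.
With βγ = 1.8806: γ² = 1 + (βγ)² = 4.53666, and β = (βγ)/γ = 1.8806/2.12994 = 0.8829.

0.8829c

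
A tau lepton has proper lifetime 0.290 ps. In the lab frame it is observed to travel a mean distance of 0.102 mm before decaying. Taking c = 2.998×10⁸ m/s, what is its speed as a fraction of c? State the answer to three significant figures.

0.761c

Lab distance = (lab lifetime)·v = γτ·βc, so βγ = d/(cτ) = 1.020×10^-4/(2.998×10⁸ × 2.900×10^-13) = 1.1732.
With βγ = 1.1732: γ² = 1 + (βγ)² = 2.3764, and β = (βγ)/γ = 1.1732/1.54156 = 0.761.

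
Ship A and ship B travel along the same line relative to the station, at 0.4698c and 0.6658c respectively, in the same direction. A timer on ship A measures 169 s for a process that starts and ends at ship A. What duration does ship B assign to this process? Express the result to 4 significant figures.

Transform ship A's velocity into ship B's frame: (0.4698 − 0.6658)/(1 − 0.4698·0.6658) = −0.196/0.68720716, so the relative speed is 0.28521c.
γ for this relative speed: γ = 1/√(1 − 0.0813447) = 1.0433.
Ship A's interval is proper; time dilation gives Δt_B = γΔτ = 1.0433 × 169 s = 176.3 s.

176.3 s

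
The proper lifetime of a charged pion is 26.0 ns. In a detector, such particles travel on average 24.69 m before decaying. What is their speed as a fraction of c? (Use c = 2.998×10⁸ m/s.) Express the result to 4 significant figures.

Let x = d/(cτ) = 24.69 m / (2.998×10⁸ m/s × 2.600×10^-8 s) = 3.1675. Since d = βγcτ, x = βγ = β/√(1−β²).
Solving: β² = x²/(1+x²) = 10.0331/11.0331 = 0.909364, so β = 0.9536.

0.9536c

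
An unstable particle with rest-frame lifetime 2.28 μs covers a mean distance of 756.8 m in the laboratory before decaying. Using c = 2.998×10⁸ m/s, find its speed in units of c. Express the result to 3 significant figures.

0.742c

d = βγcτ ⇒ βγ = d/(cτ) = 756.8 m / (683.544 m) = 1.1072.
β = (βγ)/√(1+(βγ)²) = 1.1072/√2.22589 = 0.742.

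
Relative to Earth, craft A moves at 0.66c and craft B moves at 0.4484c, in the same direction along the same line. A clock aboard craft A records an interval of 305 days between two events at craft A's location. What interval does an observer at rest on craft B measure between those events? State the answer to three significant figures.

320 days

The velocity of craft A relative to craft B is (0.66 − 0.4484)c / (1 − 0.66×0.4484) = 0.30054c; relative speed 0.30054c.
At |u| = 0.30054c, γ = (1 − 0.0903243)^(−1/2) = 1.0485.
The clock on craft A records proper time, so craft B measures Δt = γΔτ = 1.0485 × 305 = 320 days.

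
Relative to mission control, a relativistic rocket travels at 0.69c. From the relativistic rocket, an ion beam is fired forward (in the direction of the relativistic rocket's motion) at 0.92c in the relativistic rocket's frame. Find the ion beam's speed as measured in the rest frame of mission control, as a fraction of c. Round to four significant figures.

In units of c, u = (u' + v)/(1 + u'v) with u' = 0.92 and v = 0.69.
Numerator: 0.92 + 0.69 = 1.61. Denominator: 1 + (0.92)(0.69) = 1.6348.
u = 1.61/1.6348 = 0.98483, so the speed is 0.9848c.

0.9848c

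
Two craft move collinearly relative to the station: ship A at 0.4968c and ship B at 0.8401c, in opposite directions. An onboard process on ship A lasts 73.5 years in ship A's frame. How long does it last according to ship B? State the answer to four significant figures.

221.3 years

Transform ship A's velocity into ship B's frame: (0.4968 + 0.8401)/(1 + 0.4968·0.8401) = 1.3369/1.41736168, so the relative speed is 0.94323c.
At |u| = 0.94323c, γ = (1 − 0.889683)^(−1/2) = 3.0108.
The clock on ship A records proper time, so ship B measures Δt = γΔτ = 3.0108 × 73.5 = 221.3 years.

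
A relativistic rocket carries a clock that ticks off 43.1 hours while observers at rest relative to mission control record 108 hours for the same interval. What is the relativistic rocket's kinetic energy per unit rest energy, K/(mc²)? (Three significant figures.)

The time-dilation ratio gives γ = 108/43.1 = 2.5058.
K/(mc²) = γ − 1 = 2.5058 − 1 = 1.51.

1.51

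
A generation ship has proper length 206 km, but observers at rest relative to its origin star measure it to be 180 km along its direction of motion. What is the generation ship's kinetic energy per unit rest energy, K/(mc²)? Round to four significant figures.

0.1444

From L = L₀/γ: γ = 206/180 = 1.14444.
Since K = (γ−1)mc², K/(mc²) = 1.14444 − 1 = 0.1444.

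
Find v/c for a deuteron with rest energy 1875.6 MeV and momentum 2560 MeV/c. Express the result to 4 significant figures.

0.8067

pc/(mc²) = 2560/1875.6 = 1.3649 = βγ = β/√(1−β²).
So β² = x²/(1 + x²) with x = 1.3649: x² = 1.86295, β² = 1.86295/2.86295 = 0.65071, β = 0.8067.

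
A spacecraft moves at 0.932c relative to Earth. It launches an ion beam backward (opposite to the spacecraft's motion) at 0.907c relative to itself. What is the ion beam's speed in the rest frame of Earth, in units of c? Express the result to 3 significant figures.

0.162c

Relativistic velocity addition: u = (u' + v)/(1 + u'v/c²), with u' = −0.907c and v = 0.932c.
Numerator: −0.907 + 0.932 = 0.025. Denominator: 1 + (−0.907)(0.932) = 0.154676.
u = 0.025/0.154676 = 0.16163, so the speed is 0.162c.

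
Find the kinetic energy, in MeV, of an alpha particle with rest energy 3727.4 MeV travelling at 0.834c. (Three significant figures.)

With β = 0.834, γ = 1/√(1 − 0.834²) = 1/√0.304444 = 1.81237.
Kinetic energy: K = (γ − 1)mc² = (1.81237 − 1) × 3727.4 MeV = 0.81237 × 3727.4 = 3030 MeV.

3030 MeV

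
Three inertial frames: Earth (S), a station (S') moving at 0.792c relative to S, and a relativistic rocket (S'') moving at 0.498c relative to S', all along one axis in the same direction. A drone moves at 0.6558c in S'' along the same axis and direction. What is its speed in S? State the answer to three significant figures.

0.984c

Apply u = (u'+v)/(1+u'v) twice. Drone in the station frame: (0.6558+0.498)/(1+0.6558·0.498) = 1.1538/1.3265884 = 0.86975c.
That velocity, transformed to the rest frame of Earth: (0.86975+0.792)/(1+0.86975·0.792) = 1.66175/1.688842 = 0.98396c.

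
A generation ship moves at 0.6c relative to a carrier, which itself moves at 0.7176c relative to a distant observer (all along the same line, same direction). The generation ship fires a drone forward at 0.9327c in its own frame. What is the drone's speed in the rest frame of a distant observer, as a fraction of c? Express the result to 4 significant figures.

0.9971c

First combine the drone and generation ship (S''→S'): u₁ = (0.9327 + 0.6)/(1 + 0.9327×0.6) = 1.5327/1.55962 = 0.98274.
Then combine with the carrier (S'→S): u = (0.98274 + 0.7176)/(1 + 0.98274×0.7176) = 1.70034/1.705214224 = 0.99714.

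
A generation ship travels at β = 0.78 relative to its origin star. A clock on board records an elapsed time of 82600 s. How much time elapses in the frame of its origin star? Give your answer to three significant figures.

γ = 1/√(1 − β²) = 1/√(1 − 0.6084) = 1/√0.3916 = 1/0.62578 = 1.598.
The onboard clock measures proper time, so the interval in the rest frame of its origin star is dilated: Δt = γ·Δτ = 1.598 × 82600 s = 1.32×10^5 s.

1.32×10^5 s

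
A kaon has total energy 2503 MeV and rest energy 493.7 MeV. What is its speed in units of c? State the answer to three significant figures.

0.980c

Total energy E = γmc² gives γ = 2503/493.7 = 5.0699.
Hence β = √(1 − 1/γ²) = √(1 − 0.0389046) = √0.9610954 = 0.980.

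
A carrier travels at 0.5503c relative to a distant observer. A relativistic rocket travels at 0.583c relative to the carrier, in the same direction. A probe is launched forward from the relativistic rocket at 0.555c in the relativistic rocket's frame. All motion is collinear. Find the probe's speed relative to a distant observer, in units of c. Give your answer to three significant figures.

0.957c

Compose velocities in two stages. Stage 1 (into S'): u₁ = (0.555+0.583)/(1+0.555×0.583) = 0.8598.
Stage 2 (into S): u = (0.8598+0.5503)/(1+0.8598×0.5503) = 0.9572, so the speed is 0.957c.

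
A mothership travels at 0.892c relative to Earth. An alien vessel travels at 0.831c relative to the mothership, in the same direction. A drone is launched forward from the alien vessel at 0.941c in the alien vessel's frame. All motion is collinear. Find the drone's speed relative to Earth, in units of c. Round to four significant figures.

0.9997c

Apply u = (u'+v)/(1+u'v) twice. Drone in the mothership frame: (0.941+0.831)/(1+0.941·0.831) = 1.772/1.781971 = 0.9944c.
That velocity, transformed to the rest frame of Earth: (0.9944+0.892)/(1+0.9944·0.892) = 1.8864/1.8870048 = 0.99968c.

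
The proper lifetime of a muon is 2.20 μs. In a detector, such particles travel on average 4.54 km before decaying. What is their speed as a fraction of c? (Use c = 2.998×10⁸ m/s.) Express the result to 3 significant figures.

0.990c

Lab distance = (lab lifetime)·v = γτ·βc, so βγ = d/(cτ) = 4540/(2.998×10⁸ × 2.200×10^-6) = 6.8834.
With βγ = 6.8834: γ² = 1 + (βγ)² = 48.3812, and β = (βγ)/γ = 6.8834/6.95566 = 0.990.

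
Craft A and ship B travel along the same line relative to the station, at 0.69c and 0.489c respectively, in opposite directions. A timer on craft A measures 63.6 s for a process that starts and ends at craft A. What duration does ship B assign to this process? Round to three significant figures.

135 s

Transform craft A's velocity into ship B's frame: (0.69 + 0.489)/(1 + 0.69·0.489) = 1.179/1.33741, so the relative speed is 0.88155c.
γ for this relative speed: γ = 1/√(1 − 0.77713) = 2.1182.
Craft A's interval is proper; time dilation gives Δt_B = γΔτ = 2.1182 × 63.6 s = 135 s.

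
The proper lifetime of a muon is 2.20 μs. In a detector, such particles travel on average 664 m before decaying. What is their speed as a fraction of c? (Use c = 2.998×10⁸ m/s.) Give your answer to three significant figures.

0.709c

Let x = d/(cτ) = 664.0 m / (2.998×10⁸ m/s × 2.200×10^-6 s) = 1.0067. Since d = βγcτ, x = βγ = β/√(1−β²).
Solving: β² = x²/(1+x²) = 1.01344/2.01344 = 0.503338, so β = 0.709.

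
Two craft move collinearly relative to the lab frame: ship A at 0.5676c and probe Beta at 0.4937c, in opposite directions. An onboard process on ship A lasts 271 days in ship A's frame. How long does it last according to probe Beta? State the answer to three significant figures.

The velocity of ship A relative to probe Beta is (0.5676 + 0.4937)c / (1 + 0.5676×0.4937) = 0.829c; relative speed 0.829c.
At |u| = 0.829c, γ = (1 − 0.687241)^(−1/2) = 1.7881.
The clock on ship A records proper time, so probe Beta measures Δt = γΔτ = 1.7881 × 271 = 485 days.

485 days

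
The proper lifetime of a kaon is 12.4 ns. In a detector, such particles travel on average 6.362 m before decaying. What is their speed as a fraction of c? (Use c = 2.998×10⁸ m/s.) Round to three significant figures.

0.863c

d = βγcτ ⇒ βγ = d/(cτ) = 6.362 m / (3.71752 m) = 1.7114.
β = (βγ)/√(1+(βγ)²) = 1.7114/√3.92889 = 0.863.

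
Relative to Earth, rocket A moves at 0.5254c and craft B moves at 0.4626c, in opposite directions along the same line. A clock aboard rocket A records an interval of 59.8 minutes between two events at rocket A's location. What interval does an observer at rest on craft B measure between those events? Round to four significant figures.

Speed of rocket A in craft B's frame: u = (v_A + v_B)/(1 + v_A v_B/c²) = (0.5254 + 0.4626)/(1 + 0.5254×0.4626) = 0.988/1.24305004 = 0.79482; |u| = 0.79482c.
γ for this relative speed: γ = 1/√(1 − 0.631739) = 1.6479.
Rocket A's interval is proper; time dilation gives Δt_B = γΔτ = 1.6479 × 59.8 minutes = 98.54 minutes.

98.54 minutes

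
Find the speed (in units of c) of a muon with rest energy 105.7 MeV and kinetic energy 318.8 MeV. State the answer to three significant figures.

0.969c

K = (γ−1)mc², so γ = 1 + 318.8/105.7 = 4.0161.
Then v/c = √(1 − γ⁻²) = √(1 − 0.0619999) = √0.9380001 = 0.969.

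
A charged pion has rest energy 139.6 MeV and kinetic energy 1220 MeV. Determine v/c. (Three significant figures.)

K = (γ−1)mc², so γ = 1 + 1220/139.6 = 9.7393.
Then v/c = √(1 − γ⁻²) = √(1 − 0.0105425) = √0.9894575 = 0.995.

0.995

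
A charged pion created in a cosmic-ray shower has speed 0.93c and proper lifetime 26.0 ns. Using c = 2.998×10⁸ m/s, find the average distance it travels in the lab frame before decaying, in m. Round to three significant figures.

19.7 m

γ = 1/√(1 − β²) = 1/√(1 − 0.8649) = 1/√0.1351 = 1/0.36756 = 2.7206.
Lab-frame lifetime: Δt = γτ = 2.7206 × 26.0 ns = 70.736 ns.
Distance: d = vΔt = 0.93 × 2.998×10⁸ m/s × 7.0736×10^-8 s = 19.7 m.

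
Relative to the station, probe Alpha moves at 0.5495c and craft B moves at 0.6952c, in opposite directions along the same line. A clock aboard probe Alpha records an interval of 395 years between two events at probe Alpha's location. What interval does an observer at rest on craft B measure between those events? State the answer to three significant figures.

The velocity of probe Alpha relative to craft B is (0.5495 + 0.6952)c / (1 + 0.5495×0.6952) = 0.90064c; relative speed 0.90064c.
γ for this relative speed: γ = 1/√(1 − 0.811152) = 2.3011.
The clock on probe Alpha records proper time, so craft B measures Δt = γΔτ = 2.3011 × 395 = 909 years.

909 years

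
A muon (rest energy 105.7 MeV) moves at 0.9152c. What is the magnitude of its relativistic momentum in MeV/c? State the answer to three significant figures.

240 MeV/c

γ = 1/√(1 − β²) = 1/√(1 − 0.83759104) = 1/√0.16240896 = 1/0.403 = 2.4814.
Momentum: p = γβ·mc = 2.4814 × 0.9152 × 105.7 MeV/c = 240 MeV/c.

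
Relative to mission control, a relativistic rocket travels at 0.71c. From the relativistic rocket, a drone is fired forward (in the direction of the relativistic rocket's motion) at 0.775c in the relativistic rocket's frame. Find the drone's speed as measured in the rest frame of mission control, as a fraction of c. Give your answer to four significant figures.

0.9579c

Relativistic velocity addition: u = (u' + v)/(1 + u'v/c²), with u' = 0.775c and v = 0.71c.
Numerator: 0.775 + 0.71 = 1.485. Denominator: 1 + (0.775)(0.71) = 1.55025.
u = 1.485/1.55025 = 0.95791, so the speed is 0.9579c.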